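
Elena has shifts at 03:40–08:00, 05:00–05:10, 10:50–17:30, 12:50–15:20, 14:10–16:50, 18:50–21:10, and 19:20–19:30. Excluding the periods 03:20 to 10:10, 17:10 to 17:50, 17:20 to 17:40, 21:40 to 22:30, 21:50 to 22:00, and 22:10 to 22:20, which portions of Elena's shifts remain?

A, merged: 03:40–08:00, 10:50–17:30, 18:50–21:10.
B, merged: 03:20–10:10, 17:10–17:50, 21:40–22:30.
03:40–08:00: entirely removed.
10:50–17:30 \ B = 10:50–17:10.
18:50–21:10: nothing removed.

10:50–17:10, 18:50–21:10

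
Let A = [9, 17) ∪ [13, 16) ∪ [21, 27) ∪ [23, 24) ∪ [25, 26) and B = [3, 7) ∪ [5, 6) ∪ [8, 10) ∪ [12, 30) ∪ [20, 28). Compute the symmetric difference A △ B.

Merge the first list: [9, 17), [21, 27).
Merge the second list: [3, 7), [8, 10), [12, 30).
A \ B = [10, 12).
B \ A = [3, 7), [8, 9), [17, 21), [27, 30).
Union of the two gives the symmetric difference.

[3, 7) ∪ [8, 9) ∪ [10, 12) ∪ [17, 21) ∪ [27, 30)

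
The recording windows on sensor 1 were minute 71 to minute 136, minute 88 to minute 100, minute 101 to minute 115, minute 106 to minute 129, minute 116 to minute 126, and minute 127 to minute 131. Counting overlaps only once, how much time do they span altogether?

65 minutes

Merged: minute 71 to minute 136.
Length: 65 minutes.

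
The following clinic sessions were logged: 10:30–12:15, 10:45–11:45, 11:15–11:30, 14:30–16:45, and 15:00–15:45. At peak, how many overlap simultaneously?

3

Walk the sorted start/end points keeping a running depth.
The depth first hits 3 at 11:15.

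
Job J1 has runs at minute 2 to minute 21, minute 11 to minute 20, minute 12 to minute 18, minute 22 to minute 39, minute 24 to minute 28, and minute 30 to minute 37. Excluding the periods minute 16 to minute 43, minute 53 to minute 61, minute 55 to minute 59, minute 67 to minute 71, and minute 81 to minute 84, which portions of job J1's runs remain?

A, merged: minute 2 to minute 21, minute 22 to minute 39.
B, merged: minute 16 to minute 43, minute 53 to minute 61, minute 67 to minute 71, minute 81 to minute 84.
minute 2 to minute 21 with B removed leaves minute 2 to minute 16.
minute 22 to minute 39 lies entirely inside B → drops out.

minute 2 to minute 16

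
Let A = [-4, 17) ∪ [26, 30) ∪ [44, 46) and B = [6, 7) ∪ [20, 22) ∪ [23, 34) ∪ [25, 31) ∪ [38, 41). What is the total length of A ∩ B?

Second set merges to [6, 7), [20, 22), [23, 34), [38, 41).
A ∩ B = [6, 7), [26, 30).
Total: 1 + 4 = 5.

5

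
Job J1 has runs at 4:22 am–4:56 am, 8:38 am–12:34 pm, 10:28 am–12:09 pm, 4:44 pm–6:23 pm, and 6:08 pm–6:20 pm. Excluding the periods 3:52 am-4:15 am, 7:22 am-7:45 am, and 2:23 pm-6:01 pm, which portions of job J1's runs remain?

4:22 am–4:56 am, 8:38 am–12:34 pm, 6:01 pm–6:23 pm

Merge the first list: 4:22 am–4:56 am, 8:38 am–12:34 pm, 4:44 pm–6:23 pm.
4:22 am–4:56 am: nothing removed.
8:38 am–12:34 pm: nothing removed.
4:44 pm–6:23 pm \ B = 6:01 pm–6:23 pm.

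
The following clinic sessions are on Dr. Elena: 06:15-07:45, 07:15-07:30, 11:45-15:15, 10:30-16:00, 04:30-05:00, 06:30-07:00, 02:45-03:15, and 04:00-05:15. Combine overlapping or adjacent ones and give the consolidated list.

Sort by start: 02:45-03:15, 04:00-05:15, 04:30-05:00, 06:15-07:45, 06:30-07:00, 07:15-07:30, 10:30-16:00, 11:45-15:15.
04:00-05:15 is disjoint → start new block.
04:30-05:00 overlaps/touches 04:00-05:15 → extend to 04:00-05:15.
06:15-07:45 is disjoint → start new block.
06:30-07:00 overlaps/touches 06:15-07:45 → extend to 06:15-07:45.
07:15-07:30 overlaps/touches 06:15-07:45 → extend to 06:15-07:45.
10:30-16:00 is disjoint → start new block.
11:45-15:15 overlaps/touches 10:30-16:00 → extend to 10:30-16:00.

02:45-03:15, 04:00-05:15, 06:15-07:45, 10:30-16:00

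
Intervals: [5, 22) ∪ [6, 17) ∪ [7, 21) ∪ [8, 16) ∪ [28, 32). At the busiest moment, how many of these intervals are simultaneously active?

Sweep endpoints in order; track running count of active intervals.
Peak of 4 reached at 8.

4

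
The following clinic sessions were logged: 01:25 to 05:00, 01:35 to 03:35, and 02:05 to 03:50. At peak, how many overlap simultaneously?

Walk the sorted start/end points keeping a running depth.
The depth first hits 3 at 02:05.

3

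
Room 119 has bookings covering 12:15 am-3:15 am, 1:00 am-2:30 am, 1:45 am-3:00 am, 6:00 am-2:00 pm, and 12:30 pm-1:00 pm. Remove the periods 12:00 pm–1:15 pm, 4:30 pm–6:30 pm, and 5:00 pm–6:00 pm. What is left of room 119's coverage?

Merge the first list: 12:15 am–3:15 am, 6:00 am–2:00 pm.
Merge the second list: 12:00 pm–1:15 pm, 4:30 pm–6:30 pm.
12:15 am–3:15 am is untouched.
6:00 am–2:00 pm with B removed leaves 6:00 am–12:00 pm, 1:15 pm–2:00 pm.

12:15 am–3:15 am, 6:00 am–12:00 pm, 1:15 pm–2:00 pm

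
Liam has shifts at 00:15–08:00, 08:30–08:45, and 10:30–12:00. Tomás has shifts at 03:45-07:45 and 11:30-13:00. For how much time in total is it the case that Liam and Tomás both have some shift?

A ∩ B = 03:45–07:45, 11:30–12:00.
Total: 4 h + 30 min = 4 h 30 min.

4 h 30 min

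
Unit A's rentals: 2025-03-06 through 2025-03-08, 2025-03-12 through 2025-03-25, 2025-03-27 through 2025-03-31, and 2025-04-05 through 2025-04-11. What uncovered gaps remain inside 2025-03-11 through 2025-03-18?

The merged coverage is 2025-03-06 through 2025-03-08, 2025-03-12 through 2025-03-25, 2025-03-27 through 2025-03-31, 2025-04-05 through 2025-04-11.
Gaps within 2025-03-11 through 2025-03-18: 2025-03-11 through 2025-03-11.

2025-03-11 through 2025-03-11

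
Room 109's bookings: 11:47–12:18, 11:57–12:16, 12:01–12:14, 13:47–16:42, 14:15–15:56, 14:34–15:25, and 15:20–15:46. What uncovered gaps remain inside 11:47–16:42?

Covered (merged): 11:47–12:18, 13:47–16:42.
Uncovered inside 11:47–16:42: 12:18–13:47.

12:18–13:47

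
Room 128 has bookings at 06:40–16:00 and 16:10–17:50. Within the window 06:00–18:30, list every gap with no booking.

After merging, the occupied span is 06:40–16:00, 16:10–17:50.
Uncovered inside 06:00–18:30: 06:00–06:40, 16:00–16:10, 17:50–18:30.

06:00–06:40, 16:00–16:10, 17:50–18:30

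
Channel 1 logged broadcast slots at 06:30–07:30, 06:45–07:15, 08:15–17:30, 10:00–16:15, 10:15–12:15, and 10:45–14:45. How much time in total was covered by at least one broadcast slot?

10 h 15 min

Merged: 06:30–07:30, 08:15–17:30.
Lengths: 1 h + 9 h 15 min = 10 h 15 min.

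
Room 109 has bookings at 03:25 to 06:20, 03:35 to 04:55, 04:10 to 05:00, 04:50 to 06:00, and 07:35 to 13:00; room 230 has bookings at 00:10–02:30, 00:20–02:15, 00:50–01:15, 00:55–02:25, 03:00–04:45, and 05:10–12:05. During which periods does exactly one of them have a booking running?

00:10–02:30, 03:00–03:25, 04:45–05:10, 06:20–07:35, 12:05–13:00

Merge the first list: 03:25–06:20, 07:35–13:00.
Merge the second list: 00:10–02:30, 03:00–04:45, 05:10–12:05.
A but not B: 04:45–05:10, 12:05–13:00.
B but not A: 00:10–02:30, 03:00–03:25, 06:20–07:35.
Combining gives A △ B.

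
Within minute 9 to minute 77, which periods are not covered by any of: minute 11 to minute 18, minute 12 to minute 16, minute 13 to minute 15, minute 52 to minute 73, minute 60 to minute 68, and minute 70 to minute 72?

minute 9 to minute 11, minute 18 to minute 52, minute 73 to minute 77

The merged coverage is minute 11 to minute 18, minute 52 to minute 73.
Gaps within minute 9 to minute 77: minute 9 to minute 11, minute 18 to minute 52, minute 73 to minute 77.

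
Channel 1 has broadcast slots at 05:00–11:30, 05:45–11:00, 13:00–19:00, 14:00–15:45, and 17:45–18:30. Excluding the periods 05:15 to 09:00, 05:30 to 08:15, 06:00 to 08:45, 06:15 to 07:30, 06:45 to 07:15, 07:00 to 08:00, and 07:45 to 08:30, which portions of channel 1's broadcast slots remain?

05:00–05:15, 09:00–11:30, 13:00–19:00

A, merged: 05:00–11:30, 13:00–19:00.
B, merged: 05:15–09:00.
05:00–11:30 minus B → 05:00–05:15, 09:00–11:30.
13:00–19:00: no B overlap → unchanged.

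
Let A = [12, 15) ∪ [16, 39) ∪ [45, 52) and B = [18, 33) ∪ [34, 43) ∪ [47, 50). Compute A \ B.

[12, 15): nothing removed.
[16, 39) \ B = [16, 18), [33, 34).
[45, 52) \ B = [45, 47), [50, 52).

[12, 15) ∪ [16, 18) ∪ [33, 34) ∪ [45, 47) ∪ [50, 52)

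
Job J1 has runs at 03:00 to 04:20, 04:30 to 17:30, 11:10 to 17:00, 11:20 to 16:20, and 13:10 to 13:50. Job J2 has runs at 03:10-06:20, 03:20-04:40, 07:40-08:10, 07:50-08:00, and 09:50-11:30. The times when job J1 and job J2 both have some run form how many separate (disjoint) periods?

A, merged: 03:00-04:20, 04:30-17:30.
B, merged: 03:10-06:20, 07:40-08:10, 09:50-11:30.
A ∩ B = 03:10-04:20, 04:30-06:20, 07:40-08:10, 09:50-11:30.
That is 4 disjoint pieces.

4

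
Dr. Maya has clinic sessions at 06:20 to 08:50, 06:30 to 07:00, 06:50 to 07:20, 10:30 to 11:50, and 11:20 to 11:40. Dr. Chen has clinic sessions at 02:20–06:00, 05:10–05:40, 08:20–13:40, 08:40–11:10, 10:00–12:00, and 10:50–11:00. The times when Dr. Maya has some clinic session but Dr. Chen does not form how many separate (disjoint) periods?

1

Merge the first list: 06:20-08:50, 10:30-11:50.
Merge the second list: 02:20-06:00, 08:20-13:40.
A \ B = 06:20-08:20.
That is 1 disjoint piece.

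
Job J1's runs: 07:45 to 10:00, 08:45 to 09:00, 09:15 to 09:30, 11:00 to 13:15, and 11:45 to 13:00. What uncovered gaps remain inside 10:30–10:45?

10:30-10:45

After merging, the occupied span is 07:45-10:00, 11:00-13:15.
Complement within 10:30-10:45: 10:30-10:45.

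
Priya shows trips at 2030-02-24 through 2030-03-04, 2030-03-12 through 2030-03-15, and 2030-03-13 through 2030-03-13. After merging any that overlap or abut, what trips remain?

2030-03-12 through 2030-03-15 is disjoint → start new block.
2030-03-13 through 2030-03-13 overlaps/touches 2030-03-12 through 2030-03-15 → extend to 2030-03-12 through 2030-03-15.

2030-02-24 through 2030-03-04, 2030-03-12 through 2030-03-15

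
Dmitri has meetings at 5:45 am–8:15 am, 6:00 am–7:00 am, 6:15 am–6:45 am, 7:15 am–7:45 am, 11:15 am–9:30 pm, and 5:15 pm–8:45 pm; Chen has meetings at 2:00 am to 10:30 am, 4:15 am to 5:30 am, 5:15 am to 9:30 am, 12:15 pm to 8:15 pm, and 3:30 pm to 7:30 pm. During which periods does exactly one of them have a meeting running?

2:00 am–5:45 am, 8:15 am–10:30 am, 11:15 am–12:15 pm, 8:15 pm–9:30 pm

First set merges to 5:45 am–8:15 am, 11:15 am–9:30 pm.
Second set merges to 2:00 am–10:30 am, 12:15 pm–8:15 pm.
A \ B = 11:15 am–12:15 pm, 8:15 pm–9:30 pm.
B \ A = 2:00 am–5:45 am, 8:15 am–10:30 am.
Union of the two gives the symmetric difference.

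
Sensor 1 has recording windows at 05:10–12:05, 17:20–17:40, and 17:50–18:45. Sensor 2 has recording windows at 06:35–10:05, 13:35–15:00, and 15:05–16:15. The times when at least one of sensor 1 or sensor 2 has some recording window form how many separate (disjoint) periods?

A ∪ B = 05:10-12:05, 13:35-15:00, 15:05-16:15, 17:20-17:40, 17:50-18:45.
That is 5 disjoint pieces.

5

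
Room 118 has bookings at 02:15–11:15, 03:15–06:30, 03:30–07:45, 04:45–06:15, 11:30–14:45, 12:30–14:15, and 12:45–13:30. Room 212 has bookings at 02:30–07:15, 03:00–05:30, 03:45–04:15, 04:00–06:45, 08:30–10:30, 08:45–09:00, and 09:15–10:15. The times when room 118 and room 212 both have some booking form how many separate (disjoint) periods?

First set merges to 02:15–11:15, 11:30–14:45.
Second set merges to 02:30–07:15, 08:30–10:30.
A ∩ B = 02:30–07:15, 08:30–10:30.
That is 2 disjoint pieces.

2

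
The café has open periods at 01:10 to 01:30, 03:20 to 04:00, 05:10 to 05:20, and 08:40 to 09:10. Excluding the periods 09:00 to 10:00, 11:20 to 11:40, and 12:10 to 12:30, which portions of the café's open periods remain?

01:10–01:30, 03:20–04:00, 05:10–05:20, 08:40–09:00

01:10–01:30 is untouched.
03:20–04:00 is untouched.
05:10–05:20 is untouched.
08:40–09:10 with B removed leaves 08:40–09:00.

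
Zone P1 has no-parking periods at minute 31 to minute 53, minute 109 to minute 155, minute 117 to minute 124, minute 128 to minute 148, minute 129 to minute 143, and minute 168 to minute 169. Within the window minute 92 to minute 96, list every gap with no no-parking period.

minute 92 to minute 96

The merged coverage is minute 31 to minute 53, minute 109 to minute 155, minute 168 to minute 169.
Uncovered inside minute 92 to minute 96: minute 92 to minute 96.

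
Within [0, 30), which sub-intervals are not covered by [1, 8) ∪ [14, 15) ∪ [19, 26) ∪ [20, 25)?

[0, 1) ∪ [8, 14) ∪ [15, 19) ∪ [26, 30)

Covered (merged): [1, 8), [14, 15), [19, 26).
Gaps within [0, 30): [0, 1), [8, 14), [15, 19), [26, 30).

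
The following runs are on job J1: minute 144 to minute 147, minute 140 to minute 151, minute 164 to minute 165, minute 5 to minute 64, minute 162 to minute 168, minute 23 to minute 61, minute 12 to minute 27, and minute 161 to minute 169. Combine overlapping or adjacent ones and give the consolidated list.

minute 5 to minute 64, minute 140 to minute 151, minute 161 to minute 169

Sort by start: minute 5 to minute 64, minute 12 to minute 27, minute 23 to minute 61, minute 140 to minute 151, minute 144 to minute 147, minute 161 to minute 169, minute 162 to minute 168, minute 164 to minute 165.
minute 12 to minute 27 overlaps/touches minute 5 to minute 64 → extend to minute 5 to minute 64.
minute 23 to minute 61 overlaps/touches minute 5 to minute 64 → extend to minute 5 to minute 64.
minute 140 to minute 151 is disjoint → start new block.
minute 144 to minute 147 overlaps/touches minute 140 to minute 151 → extend to minute 140 to minute 151.
minute 161 to minute 169 is disjoint → start new block.
minute 162 to minute 168 overlaps/touches minute 161 to minute 169 → extend to minute 161 to minute 169.
minute 164 to minute 165 overlaps/touches minute 161 to minute 169 → extend to minute 161 to minute 169.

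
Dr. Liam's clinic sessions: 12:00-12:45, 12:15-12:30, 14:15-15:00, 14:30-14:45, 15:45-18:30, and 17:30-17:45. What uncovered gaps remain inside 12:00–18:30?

12:45–14:15, 15:00–15:45

After merging, the occupied span is 12:00–12:45, 14:15–15:00, 15:45–18:30.
Uncovered inside 12:00–18:30: 12:45–14:15, 15:00–15:45.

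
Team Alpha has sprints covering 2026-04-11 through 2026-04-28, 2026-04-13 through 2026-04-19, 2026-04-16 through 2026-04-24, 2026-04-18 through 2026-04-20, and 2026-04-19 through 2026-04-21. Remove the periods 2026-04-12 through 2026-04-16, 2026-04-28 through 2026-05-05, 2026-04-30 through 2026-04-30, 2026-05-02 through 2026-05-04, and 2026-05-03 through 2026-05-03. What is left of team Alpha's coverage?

Merge the first list: 2026-04-11 through 2026-04-28.
Merge the second list: 2026-04-12 through 2026-04-16, 2026-04-28 through 2026-05-05.
2026-04-11 through 2026-04-28 \ B = 2026-04-11 through 2026-04-11, 2026-04-17 through 2026-04-27.

2026-04-11 through 2026-04-11, 2026-04-17 through 2026-04-27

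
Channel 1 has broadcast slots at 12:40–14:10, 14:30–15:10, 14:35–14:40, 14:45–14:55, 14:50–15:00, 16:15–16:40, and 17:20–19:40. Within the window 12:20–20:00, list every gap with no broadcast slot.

The merged coverage is 12:40–14:10, 14:30–15:10, 16:15–16:40, 17:20–19:40.
Complement within 12:20–20:00: 12:20–12:40, 14:10–14:30, 15:10–16:15, 16:40–17:20, 19:40–20:00.

12:20–12:40, 14:10–14:30, 15:10–16:15, 16:40–17:20, 19:40–20:00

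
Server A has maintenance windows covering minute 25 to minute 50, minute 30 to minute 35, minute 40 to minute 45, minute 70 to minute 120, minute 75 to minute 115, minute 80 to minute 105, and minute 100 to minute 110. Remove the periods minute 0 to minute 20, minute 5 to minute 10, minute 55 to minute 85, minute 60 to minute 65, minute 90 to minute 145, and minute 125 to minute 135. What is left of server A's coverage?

minute 25 to minute 50, minute 85 to minute 90

Merge the first list: minute 25 to minute 50, minute 70 to minute 120.
Merge the second list: minute 0 to minute 20, minute 55 to minute 85, minute 90 to minute 145.
minute 25 to minute 50 is untouched.
minute 70 to minute 120 with B removed leaves minute 85 to minute 90.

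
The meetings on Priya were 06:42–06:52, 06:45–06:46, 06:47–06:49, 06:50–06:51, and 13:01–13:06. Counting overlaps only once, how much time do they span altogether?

15 min

Merged: 06:42–06:52, 13:01–13:06.
Lengths: 10 min + 5 min = 15 min.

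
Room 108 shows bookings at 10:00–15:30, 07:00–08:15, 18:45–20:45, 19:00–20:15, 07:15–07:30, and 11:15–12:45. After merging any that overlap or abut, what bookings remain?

07:00-08:15, 10:00-15:30, 18:45-20:45

Sort by start: 07:00-08:15, 07:15-07:30, 10:00-15:30, 11:15-12:45, 18:45-20:45, 19:00-20:15.
07:15-07:30 overlaps/touches 07:00-08:15 → extend to 07:00-08:15.
10:00-15:30 is disjoint → start new block.
11:15-12:45 overlaps/touches 10:00-15:30 → extend to 10:00-15:30.
18:45-20:45 is disjoint → start new block.
19:00-20:15 overlaps/touches 18:45-20:45 → extend to 18:45-20:45.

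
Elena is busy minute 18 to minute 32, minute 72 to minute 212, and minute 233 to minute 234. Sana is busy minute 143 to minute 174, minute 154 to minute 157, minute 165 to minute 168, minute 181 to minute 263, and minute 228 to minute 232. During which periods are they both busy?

Merge the second list: minute 143 to minute 174, minute 181 to minute 263.
minute 18 to minute 32 falls entirely outside B.
minute 72 to minute 212 overlaps B on minute 143 to minute 174, minute 181 to minute 212.
minute 233 to minute 234 overlaps B on minute 233 to minute 234.

minute 143 to minute 174, minute 181 to minute 212, minute 233 to minute 234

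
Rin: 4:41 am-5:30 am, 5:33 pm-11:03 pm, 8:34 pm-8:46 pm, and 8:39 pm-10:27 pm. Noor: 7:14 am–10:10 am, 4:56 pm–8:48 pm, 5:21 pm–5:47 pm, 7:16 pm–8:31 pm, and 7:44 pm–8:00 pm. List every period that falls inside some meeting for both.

5:33 pm–8:48 pm

First set merges to 4:41 am–5:30 am, 5:33 pm–11:03 pm.
Second set merges to 7:14 am–10:10 am, 4:56 pm–8:48 pm.
4:41 am–5:30 am falls entirely outside B.
5:33 pm–11:03 pm overlaps B on 5:33 pm–8:48 pm.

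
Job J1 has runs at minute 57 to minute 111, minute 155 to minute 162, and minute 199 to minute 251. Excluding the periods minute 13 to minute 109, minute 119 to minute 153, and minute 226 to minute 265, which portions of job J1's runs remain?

minute 109 to minute 111, minute 155 to minute 162, minute 199 to minute 226

minute 57 to minute 111 \ B = minute 109 to minute 111.
minute 155 to minute 162: nothing removed.
minute 199 to minute 251 \ B = minute 199 to minute 226.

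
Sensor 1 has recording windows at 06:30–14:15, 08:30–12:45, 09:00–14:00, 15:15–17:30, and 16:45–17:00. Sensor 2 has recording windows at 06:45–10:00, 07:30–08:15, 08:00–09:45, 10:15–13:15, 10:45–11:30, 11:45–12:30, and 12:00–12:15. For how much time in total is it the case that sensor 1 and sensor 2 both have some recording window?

A, merged: 06:30-14:15, 15:15-17:30.
B, merged: 06:45-10:00, 10:15-13:15.
A ∩ B = 06:45-10:00, 10:15-13:15.
Total: 3 h 15 min + 3 h = 6 h 15 min.

6 h 15 min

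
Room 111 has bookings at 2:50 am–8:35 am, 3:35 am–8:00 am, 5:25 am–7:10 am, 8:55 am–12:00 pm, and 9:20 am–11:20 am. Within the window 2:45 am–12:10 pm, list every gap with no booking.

The merged coverage is 2:50 am–8:35 am, 8:55 am–12:00 pm.
Gaps within 2:45 am–12:10 pm: 2:45 am–2:50 am, 8:35 am–8:55 am, 12:00 pm–12:10 pm.

2:45 am–2:50 am, 8:35 am–8:55 am, 12:00 pm–12:10 pm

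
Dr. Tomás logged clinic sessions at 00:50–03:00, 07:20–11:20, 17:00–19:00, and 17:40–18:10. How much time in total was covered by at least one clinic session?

8 h 10 min

Merged: 00:50-03:00, 07:20-11:20, 17:00-19:00.
Lengths: 2 h 10 min + 4 h + 2 h = 8 h 10 min.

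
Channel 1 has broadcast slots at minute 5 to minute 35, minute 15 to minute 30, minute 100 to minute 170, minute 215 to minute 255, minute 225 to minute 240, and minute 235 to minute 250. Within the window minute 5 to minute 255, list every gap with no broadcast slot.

The merged coverage is minute 5 to minute 35, minute 100 to minute 170, minute 215 to minute 255.
Complement within minute 5 to minute 255: minute 35 to minute 100, minute 170 to minute 215.

minute 35 to minute 100, minute 170 to minute 215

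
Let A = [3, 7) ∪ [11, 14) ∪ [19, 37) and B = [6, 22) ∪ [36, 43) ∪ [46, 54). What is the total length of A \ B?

A \ B = [3, 6), [22, 36).
Total: 3 + 14 = 17.

17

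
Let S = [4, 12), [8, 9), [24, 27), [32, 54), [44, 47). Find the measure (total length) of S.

Merged: [4, 12), [24, 27), [32, 54).
Lengths: 8 + 3 + 22 = 33.

33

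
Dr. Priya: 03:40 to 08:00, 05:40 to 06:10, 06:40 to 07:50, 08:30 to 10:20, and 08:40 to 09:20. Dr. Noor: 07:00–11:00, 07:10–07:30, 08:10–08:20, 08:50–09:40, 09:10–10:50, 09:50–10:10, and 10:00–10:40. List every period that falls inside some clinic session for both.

First set merges to 03:40-08:00, 08:30-10:20.
Second set merges to 07:00-11:00.
03:40-08:00 meets the second set on 07:00-08:00.
08:30-10:20 meets the second set on 08:30-10:20.

07:00-08:00, 08:30-10:20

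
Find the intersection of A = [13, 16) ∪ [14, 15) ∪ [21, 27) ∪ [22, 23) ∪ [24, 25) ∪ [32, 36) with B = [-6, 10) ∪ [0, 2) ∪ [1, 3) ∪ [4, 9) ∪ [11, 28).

[13, 16) ∪ [21, 27)

Merge the first list: [13, 16), [21, 27), [32, 36).
Merge the second list: [-6, 10), [11, 28).
[13, 16) meets the second set on [13, 16).
[21, 27) meets the second set on [21, 27).
[32, 36): no overlap with the second set.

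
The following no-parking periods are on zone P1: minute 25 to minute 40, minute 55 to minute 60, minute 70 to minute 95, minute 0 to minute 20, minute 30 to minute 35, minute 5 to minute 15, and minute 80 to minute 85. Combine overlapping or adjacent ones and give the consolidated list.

Sort by start: minute 0 to minute 20, minute 5 to minute 15, minute 25 to minute 40, minute 30 to minute 35, minute 55 to minute 60, minute 70 to minute 95, minute 80 to minute 85.
minute 5 to minute 15 overlaps/touches minute 0 to minute 20 → extend to minute 0 to minute 20.
minute 25 to minute 40 is disjoint → start new block.
minute 30 to minute 35 overlaps/touches minute 25 to minute 40 → extend to minute 25 to minute 40.
minute 55 to minute 60 is disjoint → start new block.
minute 70 to minute 95 is disjoint → start new block.
minute 80 to minute 85 overlaps/touches minute 70 to minute 95 → extend to minute 70 to minute 95.

minute 0 to minute 20, minute 25 to minute 40, minute 55 to minute 60, minute 70 to minute 95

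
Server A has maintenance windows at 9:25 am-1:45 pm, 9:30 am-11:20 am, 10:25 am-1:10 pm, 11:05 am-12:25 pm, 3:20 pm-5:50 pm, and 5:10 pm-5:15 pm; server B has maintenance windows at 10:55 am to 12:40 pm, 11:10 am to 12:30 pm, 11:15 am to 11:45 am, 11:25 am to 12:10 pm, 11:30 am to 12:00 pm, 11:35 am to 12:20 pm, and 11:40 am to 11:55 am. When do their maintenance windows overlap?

10:55 am–12:40 pm

A, merged: 9:25 am–1:45 pm, 3:20 pm–5:50 pm.
B, merged: 10:55 am–12:40 pm.
9:25 am–1:45 pm meets the second set on 10:55 am–12:40 pm.
3:20 pm–5:50 pm: no overlap with the second set.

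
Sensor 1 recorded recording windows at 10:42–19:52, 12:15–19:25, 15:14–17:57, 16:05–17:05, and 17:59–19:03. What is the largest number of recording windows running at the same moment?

4

Sweep endpoints in order; track running count of active intervals.
Peak of 4 reached at 16:05.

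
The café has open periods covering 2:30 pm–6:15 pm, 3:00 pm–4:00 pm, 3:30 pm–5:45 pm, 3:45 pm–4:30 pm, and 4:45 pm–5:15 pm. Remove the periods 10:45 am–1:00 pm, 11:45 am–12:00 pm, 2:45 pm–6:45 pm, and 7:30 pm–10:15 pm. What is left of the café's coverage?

2:30 pm–2:45 pm

Merge the first list: 2:30 pm–6:15 pm.
Merge the second list: 10:45 am–1:00 pm, 2:45 pm–6:45 pm, 7:30 pm–10:15 pm.
2:30 pm–6:15 pm \ B = 2:30 pm–2:45 pm.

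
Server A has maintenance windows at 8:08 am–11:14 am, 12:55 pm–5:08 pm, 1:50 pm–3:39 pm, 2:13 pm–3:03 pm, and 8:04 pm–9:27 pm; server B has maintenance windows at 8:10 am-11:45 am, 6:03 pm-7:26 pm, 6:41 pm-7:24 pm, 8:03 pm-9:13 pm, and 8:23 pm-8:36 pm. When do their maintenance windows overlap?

8:10 am–11:14 am, 8:04 pm–9:13 pm

First set merges to 8:08 am–11:14 am, 12:55 pm–5:08 pm, 8:04 pm–9:27 pm.
Second set merges to 8:10 am–11:45 am, 6:03 pm–7:26 pm, 8:03 pm–9:13 pm.
8:08 am–11:14 am overlaps B on 8:10 am–11:14 am.
12:55 pm–5:08 pm falls entirely outside B.
8:04 pm–9:27 pm overlaps B on 8:04 pm–9:13 pm.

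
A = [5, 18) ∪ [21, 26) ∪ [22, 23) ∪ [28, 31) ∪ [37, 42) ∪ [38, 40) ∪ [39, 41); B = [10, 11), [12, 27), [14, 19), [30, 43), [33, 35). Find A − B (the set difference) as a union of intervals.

First set merges to [5, 18), [21, 26), [28, 31), [37, 42).
Second set merges to [10, 11), [12, 27), [30, 43).
[5, 18) \ B = [5, 10), [11, 12).
[21, 26): entirely removed.
[28, 31) \ B = [28, 30).
[37, 42): entirely removed.

[5, 10) ∪ [11, 12) ∪ [28, 30)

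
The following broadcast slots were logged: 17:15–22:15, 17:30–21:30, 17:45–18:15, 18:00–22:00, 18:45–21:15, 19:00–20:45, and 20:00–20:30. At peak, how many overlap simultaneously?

6

At 20:00, 6 of the intervals are simultaneously active.
No point has more.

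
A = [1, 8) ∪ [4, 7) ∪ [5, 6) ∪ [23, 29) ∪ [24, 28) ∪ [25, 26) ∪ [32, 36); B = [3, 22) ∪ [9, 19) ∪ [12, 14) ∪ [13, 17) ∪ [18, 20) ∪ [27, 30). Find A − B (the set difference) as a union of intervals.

Merge the first list: [1, 8), [23, 29), [32, 36).
Merge the second list: [3, 22), [27, 30).
[1, 8) minus B → [1, 3).
[23, 29) minus B → [23, 27).
[32, 36): no B overlap → unchanged.

[1, 3) ∪ [23, 27) ∪ [32, 36)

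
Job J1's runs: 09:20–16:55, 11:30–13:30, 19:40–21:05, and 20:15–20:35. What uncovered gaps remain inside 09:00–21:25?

Covered (merged): 09:20–16:55, 19:40–21:05.
Uncovered inside 09:00–21:25: 09:00–09:20, 16:55–19:40, 21:05–21:25.

09:00–09:20, 16:55–19:40, 21:05–21:25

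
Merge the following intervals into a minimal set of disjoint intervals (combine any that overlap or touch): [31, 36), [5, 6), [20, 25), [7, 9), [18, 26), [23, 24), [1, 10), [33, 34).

[1, 10) ∪ [18, 26) ∪ [31, 36)

Sort by start: [1, 10), [5, 6), [7, 9), [18, 26), [20, 25), [23, 24), [31, 36), [33, 34).
[5, 6) overlaps/touches [1, 10) → extend to [1, 10).
[7, 9) overlaps/touches [1, 10) → extend to [1, 10).
[18, 26) is disjoint → start new block.
[20, 25) overlaps/touches [18, 26) → extend to [18, 26).
[23, 24) overlaps/touches [18, 26) → extend to [18, 26).
[31, 36) is disjoint → start new block.
[33, 34) overlaps/touches [31, 36) → extend to [31, 36).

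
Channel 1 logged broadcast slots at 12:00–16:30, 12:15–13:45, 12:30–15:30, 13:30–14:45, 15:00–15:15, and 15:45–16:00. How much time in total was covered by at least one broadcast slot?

4 h 30 min

Merged: 12:00–16:30.
Length: 4 h 30 min.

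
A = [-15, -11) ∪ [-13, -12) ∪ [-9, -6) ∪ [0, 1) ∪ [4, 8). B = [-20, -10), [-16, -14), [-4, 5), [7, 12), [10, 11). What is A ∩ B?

[-15, -11) ∪ [0, 1) ∪ [4, 5) ∪ [7, 8)

Merge the first list: [-15, -11), [-9, -6), [0, 1), [4, 8).
Merge the second list: [-20, -10), [-4, 5), [7, 12).
[-15, -11) meets the second set on [-15, -11).
[-9, -6): no overlap with the second set.
[0, 1) meets the second set on [0, 1).
[4, 8) meets the second set on [4, 5), [7, 8).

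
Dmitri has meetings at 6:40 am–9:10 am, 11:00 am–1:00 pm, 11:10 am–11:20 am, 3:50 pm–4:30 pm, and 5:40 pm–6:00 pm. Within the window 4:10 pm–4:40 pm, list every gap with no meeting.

Covered (merged): 6:40 am–9:10 am, 11:00 am–1:00 pm, 3:50 pm–4:30 pm, 5:40 pm–6:00 pm.
Uncovered inside 4:10 pm–4:40 pm: 4:30 pm–4:40 pm.

4:30 pm–4:40 pm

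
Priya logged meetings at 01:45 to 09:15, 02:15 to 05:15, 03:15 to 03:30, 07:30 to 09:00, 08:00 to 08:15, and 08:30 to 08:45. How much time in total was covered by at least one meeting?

Merged: 01:45–09:15.
Length: 7 h 30 min.

7 h 30 min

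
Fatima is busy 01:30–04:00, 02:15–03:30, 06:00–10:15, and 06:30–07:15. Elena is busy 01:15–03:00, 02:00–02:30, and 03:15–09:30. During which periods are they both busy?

01:30-03:00, 03:15-04:00, 06:00-09:30

Merge the first list: 01:30-04:00, 06:00-10:15.
Merge the second list: 01:15-03:00, 03:15-09:30.
01:30-04:00 overlaps B on 01:30-03:00, 03:15-04:00.
06:00-10:15 overlaps B on 06:00-09:30.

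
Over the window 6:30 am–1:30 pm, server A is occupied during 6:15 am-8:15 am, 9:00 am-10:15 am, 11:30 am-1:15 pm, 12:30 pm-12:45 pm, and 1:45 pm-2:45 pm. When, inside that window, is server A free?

The merged coverage is 6:15 am–8:15 am, 9:00 am–10:15 am, 11:30 am–1:15 pm, 1:45 pm–2:45 pm.
Uncovered inside 6:30 am–1:30 pm: 8:15 am–9:00 am, 10:15 am–11:30 am, 1:15 pm–1:30 pm.

8:15 am–9:00 am, 10:15 am–11:30 am, 1:15 pm–1:30 pm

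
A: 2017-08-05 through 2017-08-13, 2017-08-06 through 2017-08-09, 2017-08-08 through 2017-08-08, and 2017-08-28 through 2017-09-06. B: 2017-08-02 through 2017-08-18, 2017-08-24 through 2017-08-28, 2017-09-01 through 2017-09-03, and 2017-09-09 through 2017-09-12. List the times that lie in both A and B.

Merge the first list: 2017-08-05 through 2017-08-13, 2017-08-28 through 2017-09-06.
2017-08-05 through 2017-08-13 overlaps B on 2017-08-05 through 2017-08-13.
2017-08-28 through 2017-09-06 overlaps B on 2017-08-28 through 2017-08-28, 2017-09-01 through 2017-09-03.

2017-08-05 through 2017-08-13, 2017-08-28 through 2017-08-28, 2017-09-01 through 2017-09-03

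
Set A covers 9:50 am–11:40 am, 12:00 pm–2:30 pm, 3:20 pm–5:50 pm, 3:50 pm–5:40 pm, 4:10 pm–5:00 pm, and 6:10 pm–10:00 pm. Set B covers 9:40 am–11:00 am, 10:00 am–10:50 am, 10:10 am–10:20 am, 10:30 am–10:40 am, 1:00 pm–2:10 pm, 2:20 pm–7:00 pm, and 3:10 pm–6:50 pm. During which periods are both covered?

9:50 am-11:00 am, 1:00 pm-2:10 pm, 2:20 pm-2:30 pm, 3:20 pm-5:50 pm, 6:10 pm-7:00 pm

Merge the first list: 9:50 am-11:40 am, 12:00 pm-2:30 pm, 3:20 pm-5:50 pm, 6:10 pm-10:00 pm.
Merge the second list: 9:40 am-11:00 am, 1:00 pm-2:10 pm, 2:20 pm-7:00 pm.
9:50 am-11:40 am ∩ B → 9:50 am-11:00 am.
12:00 pm-2:30 pm ∩ B → 1:00 pm-2:10 pm, 2:20 pm-2:30 pm.
3:20 pm-5:50 pm ∩ B → 3:20 pm-5:50 pm.
6:10 pm-10:00 pm ∩ B → 6:10 pm-7:00 pm.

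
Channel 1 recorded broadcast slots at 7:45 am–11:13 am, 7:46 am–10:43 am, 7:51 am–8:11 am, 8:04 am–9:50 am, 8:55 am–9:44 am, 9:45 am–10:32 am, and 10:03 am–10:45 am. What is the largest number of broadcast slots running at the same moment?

Walk the sorted start/end points keeping a running depth.
The depth first hits 4 at 8:04 am.

4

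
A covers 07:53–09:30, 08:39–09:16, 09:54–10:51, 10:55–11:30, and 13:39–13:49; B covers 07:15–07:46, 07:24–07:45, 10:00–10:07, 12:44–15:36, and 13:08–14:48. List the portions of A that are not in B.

A, merged: 07:53–09:30, 09:54–10:51, 10:55–11:30, 13:39–13:49.
B, merged: 07:15–07:46, 10:00–10:07, 12:44–15:36.
07:53–09:30: no B overlap → unchanged.
09:54–10:51 minus B → 09:54–10:00, 10:07–10:51.
10:55–11:30: no B overlap → unchanged.
13:39–13:49: fully covered by B → removed.

07:53–09:30, 09:54–10:00, 10:07–10:51, 10:55–11:30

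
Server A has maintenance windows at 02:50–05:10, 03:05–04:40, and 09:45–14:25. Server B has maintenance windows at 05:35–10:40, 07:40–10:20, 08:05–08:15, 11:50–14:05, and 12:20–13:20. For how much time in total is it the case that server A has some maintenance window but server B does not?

First set merges to 02:50-05:10, 09:45-14:25.
Second set merges to 05:35-10:40, 11:50-14:05.
A \ B = 02:50-05:10, 10:40-11:50, 14:05-14:25.
Total: 2 h 20 min + 1 h 10 min + 20 min = 3 h 50 min.

3 h 50 min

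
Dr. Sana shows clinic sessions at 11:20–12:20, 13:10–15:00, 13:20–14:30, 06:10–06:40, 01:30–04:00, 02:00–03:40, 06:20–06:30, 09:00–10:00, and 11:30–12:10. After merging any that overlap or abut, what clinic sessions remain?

Sort by start: 01:30-04:00, 02:00-03:40, 06:10-06:40, 06:20-06:30, 09:00-10:00, 11:20-12:20, 11:30-12:10, 13:10-15:00, 13:20-14:30.
02:00-03:40 overlaps/touches 01:30-04:00 → extend to 01:30-04:00.
06:10-06:40 is disjoint → start new block.
06:20-06:30 overlaps/touches 06:10-06:40 → extend to 06:10-06:40.
09:00-10:00 is disjoint → start new block.
11:20-12:20 is disjoint → start new block.
11:30-12:10 overlaps/touches 11:20-12:20 → extend to 11:20-12:20.
13:10-15:00 is disjoint → start new block.
13:20-14:30 overlaps/touches 13:10-15:00 → extend to 13:10-15:00.

01:30-04:00, 06:10-06:40, 09:00-10:00, 11:20-12:20, 13:10-15:00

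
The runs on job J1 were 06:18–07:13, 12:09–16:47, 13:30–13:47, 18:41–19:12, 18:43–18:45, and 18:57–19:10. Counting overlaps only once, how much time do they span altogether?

6 h 4 min

Merged: 06:18–07:13, 12:09–16:47, 18:41–19:12.
Lengths: 55 min + 4 h 38 min + 31 min = 6 h 4 min.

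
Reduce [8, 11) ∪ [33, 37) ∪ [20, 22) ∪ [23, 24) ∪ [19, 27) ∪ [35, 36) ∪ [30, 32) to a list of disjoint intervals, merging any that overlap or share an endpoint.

Sort by start: [8, 11), [19, 27), [20, 22), [23, 24), [30, 32), [33, 37), [35, 36).
[19, 27) is disjoint → start new block.
[20, 22) overlaps/touches [19, 27) → extend to [19, 27).
[23, 24) overlaps/touches [19, 27) → extend to [19, 27).
[30, 32) is disjoint → start new block.
[33, 37) is disjoint → start new block.
[35, 36) overlaps/touches [33, 37) → extend to [33, 37).

[8, 11) ∪ [19, 27) ∪ [30, 32) ∪ [33, 37)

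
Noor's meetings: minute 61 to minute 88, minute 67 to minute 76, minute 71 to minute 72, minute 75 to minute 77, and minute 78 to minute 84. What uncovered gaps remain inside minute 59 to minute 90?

minute 59 to minute 61, minute 88 to minute 90

The merged coverage is minute 61 to minute 88.
Uncovered inside minute 59 to minute 90: minute 59 to minute 61, minute 88 to minute 90.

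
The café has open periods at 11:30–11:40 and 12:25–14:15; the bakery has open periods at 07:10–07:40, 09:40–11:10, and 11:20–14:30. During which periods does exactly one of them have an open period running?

A but not B: none.
B but not A: 07:10-07:40, 09:40-11:10, 11:20-11:30, 11:40-12:25, 14:15-14:30.
Combining gives A △ B.

07:10-07:40, 09:40-11:10, 11:20-11:30, 11:40-12:25, 14:15-14:30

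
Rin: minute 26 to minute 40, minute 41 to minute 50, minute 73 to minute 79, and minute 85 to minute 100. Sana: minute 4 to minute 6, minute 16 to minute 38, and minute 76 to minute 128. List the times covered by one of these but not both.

Only in the first: minute 38 to minute 40, minute 41 to minute 50, minute 73 to minute 76.
Only in the second: minute 4 to minute 6, minute 16 to minute 26, minute 79 to minute 85, minute 100 to minute 128.
Together these are the periods covered by exactly one.

minute 4 to minute 6, minute 16 to minute 26, minute 38 to minute 40, minute 41 to minute 50, minute 73 to minute 76, minute 79 to minute 85, minute 100 to minute 128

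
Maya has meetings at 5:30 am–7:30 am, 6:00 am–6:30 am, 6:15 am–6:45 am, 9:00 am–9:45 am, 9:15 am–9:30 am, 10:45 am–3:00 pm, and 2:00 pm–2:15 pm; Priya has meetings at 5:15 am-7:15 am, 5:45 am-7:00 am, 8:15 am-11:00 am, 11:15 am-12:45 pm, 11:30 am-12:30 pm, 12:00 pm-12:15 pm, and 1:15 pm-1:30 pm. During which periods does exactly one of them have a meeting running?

5:15 am–5:30 am, 7:15 am–7:30 am, 8:15 am–9:00 am, 9:45 am–10:45 am, 11:00 am–11:15 am, 12:45 pm–1:15 pm, 1:30 pm–3:00 pm

Merge the first list: 5:30 am–7:30 am, 9:00 am–9:45 am, 10:45 am–3:00 pm.
Merge the second list: 5:15 am–7:15 am, 8:15 am–11:00 am, 11:15 am–12:45 pm, 1:15 pm–1:30 pm.
A \ B = 7:15 am–7:30 am, 11:00 am–11:15 am, 12:45 pm–1:15 pm, 1:30 pm–3:00 pm.
B \ A = 5:15 am–5:30 am, 8:15 am–9:00 am, 9:45 am–10:45 am.
Union of the two gives the symmetric difference.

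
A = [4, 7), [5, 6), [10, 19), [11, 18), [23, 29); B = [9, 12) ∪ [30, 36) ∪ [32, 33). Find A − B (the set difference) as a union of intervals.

[4, 7) ∪ [12, 19) ∪ [23, 29)

Merge the first list: [4, 7), [10, 19), [23, 29).
Merge the second list: [9, 12), [30, 36).
[4, 7): nothing removed.
[10, 19) \ B = [12, 19).
[23, 29): nothing removed.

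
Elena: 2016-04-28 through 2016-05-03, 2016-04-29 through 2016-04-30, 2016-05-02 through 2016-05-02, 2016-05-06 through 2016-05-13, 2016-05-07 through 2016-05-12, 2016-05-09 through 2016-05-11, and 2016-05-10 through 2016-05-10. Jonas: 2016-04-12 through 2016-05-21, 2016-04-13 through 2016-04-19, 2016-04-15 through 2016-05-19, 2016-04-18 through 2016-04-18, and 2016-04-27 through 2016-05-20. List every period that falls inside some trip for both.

Merge the first list: 2016-04-28 through 2016-05-03, 2016-05-06 through 2016-05-13.
Merge the second list: 2016-04-12 through 2016-05-21.
2016-04-28 through 2016-05-03 ∩ B → 2016-04-28 through 2016-05-03.
2016-05-06 through 2016-05-13 ∩ B → 2016-05-06 through 2016-05-13.

2016-04-28 through 2016-05-03, 2016-05-06 through 2016-05-13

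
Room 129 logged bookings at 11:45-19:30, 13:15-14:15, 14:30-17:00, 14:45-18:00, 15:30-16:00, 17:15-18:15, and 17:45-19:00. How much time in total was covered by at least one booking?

Merged: 11:45–19:30.
Length: 7 h 45 min.

7 h 45 min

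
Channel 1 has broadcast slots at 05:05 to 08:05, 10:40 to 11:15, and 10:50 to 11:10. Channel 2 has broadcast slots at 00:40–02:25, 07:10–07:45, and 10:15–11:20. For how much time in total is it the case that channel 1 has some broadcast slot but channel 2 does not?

2 h 25 min

A, merged: 05:05–08:05, 10:40–11:15.
A \ B = 05:05–07:10, 07:45–08:05.
Total: 2 h 5 min + 20 min = 2 h 25 min.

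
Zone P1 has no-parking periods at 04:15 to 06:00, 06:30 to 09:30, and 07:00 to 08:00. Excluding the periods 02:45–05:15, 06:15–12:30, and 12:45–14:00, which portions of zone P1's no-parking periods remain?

Merge the first list: 04:15-06:00, 06:30-09:30.
04:15-06:00 \ B = 05:15-06:00.
06:30-09:30: entirely removed.

05:15-06:00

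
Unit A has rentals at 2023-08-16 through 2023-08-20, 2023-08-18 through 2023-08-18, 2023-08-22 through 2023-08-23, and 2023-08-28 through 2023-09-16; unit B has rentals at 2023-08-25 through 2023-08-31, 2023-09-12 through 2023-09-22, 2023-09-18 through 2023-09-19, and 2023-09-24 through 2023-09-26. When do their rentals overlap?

First set merges to 2023-08-16 through 2023-08-20, 2023-08-22 through 2023-08-23, 2023-08-28 through 2023-09-16.
Second set merges to 2023-08-25 through 2023-08-31, 2023-09-12 through 2023-09-22, 2023-09-24 through 2023-09-26.
2023-08-16 through 2023-08-20 falls entirely outside B.
2023-08-22 through 2023-08-23 falls entirely outside B.
2023-08-28 through 2023-09-16 overlaps B on 2023-08-28 through 2023-08-31, 2023-09-12 through 2023-09-16.

2023-08-28 through 2023-08-31, 2023-09-12 through 2023-09-16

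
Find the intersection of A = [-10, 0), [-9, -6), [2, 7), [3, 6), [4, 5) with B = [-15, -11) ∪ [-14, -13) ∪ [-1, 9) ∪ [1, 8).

First set merges to [-10, 0), [2, 7).
Second set merges to [-15, -11), [-1, 9).
[-10, 0) overlaps B on [-1, 0).
[2, 7) overlaps B on [2, 7).

[-1, 0) ∪ [2, 7)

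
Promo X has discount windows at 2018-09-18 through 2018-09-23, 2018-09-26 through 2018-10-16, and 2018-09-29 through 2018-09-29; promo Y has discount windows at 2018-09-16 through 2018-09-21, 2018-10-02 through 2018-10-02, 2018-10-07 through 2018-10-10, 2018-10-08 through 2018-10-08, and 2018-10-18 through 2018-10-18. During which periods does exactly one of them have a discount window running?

First set merges to 2018-09-18 through 2018-09-23, 2018-09-26 through 2018-10-16.
Second set merges to 2018-09-16 through 2018-09-21, 2018-10-02 through 2018-10-02, 2018-10-07 through 2018-10-10, 2018-10-18 through 2018-10-18.
A \ B = 2018-09-22 through 2018-09-23, 2018-09-26 through 2018-10-01, 2018-10-03 through 2018-10-06, 2018-10-11 through 2018-10-16.
B \ A = 2018-09-16 through 2018-09-17, 2018-10-18 through 2018-10-18.
Union of the two gives the symmetric difference.

2018-09-16 through 2018-09-17, 2018-09-22 through 2018-09-23, 2018-09-26 through 2018-10-01, 2018-10-03 through 2018-10-06, 2018-10-11 through 2018-10-16, 2018-10-18 through 2018-10-18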